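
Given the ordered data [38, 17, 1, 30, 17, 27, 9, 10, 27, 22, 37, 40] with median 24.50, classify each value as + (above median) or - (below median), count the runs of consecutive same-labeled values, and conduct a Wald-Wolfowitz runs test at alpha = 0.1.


Step 1: Compute median = 24.50; label A = above, B = below.
Labels in order: ABBABABBABAA  (n_A = 6, n_B = 6)
Step 2: Count runs R = 9.
Step 3: Under H0 (random ordering), E[R] = 2*n_A*n_B/(n_A+n_B) + 1 = 2*6*6/12 + 1 = 7.0000.
        Var[R] = 2*n_A*n_B*(2*n_A*n_B - n_A - n_B) / ((n_A+n_B)^2 * (n_A+n_B-1)) = 4320/1584 = 2.7273.
        SD[R] = 1.6514.
Step 4: Continuity-corrected z = (R - 0.5 - E[R]) / SD[R] = (9 - 0.5 - 7.0000) / 1.6514 = 0.9083.
Step 5: Two-sided p-value via normal approximation = 2*(1 - Phi(|z|)) = 0.363722.
Step 6: alpha = 0.1. fail to reject H0.

R = 9, z = 0.9083, p = 0.363722, fail to reject H0.


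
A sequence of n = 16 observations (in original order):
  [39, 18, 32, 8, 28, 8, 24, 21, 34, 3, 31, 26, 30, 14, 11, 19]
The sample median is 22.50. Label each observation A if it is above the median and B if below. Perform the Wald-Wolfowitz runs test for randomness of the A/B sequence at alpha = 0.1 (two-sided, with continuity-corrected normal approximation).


Step 1: Compute median = 22.50; label A = above, B = below.
Labels in order: ABABABABABAAABBB  (n_A = 8, n_B = 8)
Step 2: Count runs R = 12.
Step 3: Under H0 (random ordering), E[R] = 2*n_A*n_B/(n_A+n_B) + 1 = 2*8*8/16 + 1 = 9.0000.
        Var[R] = 2*n_A*n_B*(2*n_A*n_B - n_A - n_B) / ((n_A+n_B)^2 * (n_A+n_B-1)) = 14336/3840 = 3.7333.
        SD[R] = 1.9322.
Step 4: Continuity-corrected z = (R - 0.5 - E[R]) / SD[R] = (12 - 0.5 - 9.0000) / 1.9322 = 1.2939.
Step 5: Two-sided p-value via normal approximation = 2*(1 - Phi(|z|)) = 0.195709.
Step 6: alpha = 0.1. fail to reject H0.

R = 12, z = 1.2939, p = 0.195709, fail to reject H0.


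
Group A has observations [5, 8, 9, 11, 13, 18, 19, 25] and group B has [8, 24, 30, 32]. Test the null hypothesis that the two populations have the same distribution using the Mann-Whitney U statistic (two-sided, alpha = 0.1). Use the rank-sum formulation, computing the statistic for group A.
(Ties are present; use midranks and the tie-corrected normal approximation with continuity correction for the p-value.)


Step 1: Combine and sort all 12 observations; assign midranks.
sorted (value, group): (5,X), (8,X), (8,Y), (9,X), (11,X), (13,X), (18,X), (19,X), (24,Y), (25,X), (30,Y), (32,Y)
ranks: 5->1, 8->2.5, 8->2.5, 9->4, 11->5, 13->6, 18->7, 19->8, 24->9, 25->10, 30->11, 32->12
Step 2: Rank sum for X: R1 = 1 + 2.5 + 4 + 5 + 6 + 7 + 8 + 10 = 43.5.
Step 3: U_X = R1 - n1(n1+1)/2 = 43.5 - 8*9/2 = 43.5 - 36 = 7.5.
       U_Y = n1*n2 - U_X = 32 - 7.5 = 24.5.
Step 4: Ties are present, so use the tie-corrected normal approximation (with continuity correction) for the p-value.
Step 5: p-value = 0.173478; compare to alpha = 0.1. fail to reject H0.

U_X = 7.5, p = 0.173478, fail to reject H0 at alpha = 0.1.


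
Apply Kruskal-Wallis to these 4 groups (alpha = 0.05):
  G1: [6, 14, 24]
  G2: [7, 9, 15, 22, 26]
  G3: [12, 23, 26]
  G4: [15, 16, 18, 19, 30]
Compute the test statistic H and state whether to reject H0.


Step 1: Combine all N = 16 observations and assign midranks.
sorted (value, group, rank): (6,G1,1), (7,G2,2), (9,G2,3), (12,G3,4), (14,G1,5), (15,G2,6.5), (15,G4,6.5), (16,G4,8), (18,G4,9), (19,G4,10), (22,G2,11), (23,G3,12), (24,G1,13), (26,G2,14.5), (26,G3,14.5), (30,G4,16)
Step 2: Sum ranks within each group.
R_1 = 19 (n_1 = 3)
R_2 = 37 (n_2 = 5)
R_3 = 30.5 (n_3 = 3)
R_4 = 49.5 (n_4 = 5)
Step 3: H = 12/(N(N+1)) * sum(R_i^2/n_i) - 3(N+1)
     = 12/(16*17) * (19^2/3 + 37^2/5 + 30.5^2/3 + 49.5^2/5) - 3*17
     = 0.044118 * 1194.27 - 51
     = 1.688235.
Step 4: Ties present; correction factor C = 1 - 12/(16^3 - 16) = 0.997059. Corrected H = 1.688235 / 0.997059 = 1.693215.
Step 5: Under H0, H ~ chi^2(3); p-value = 0.638443.
Step 6: alpha = 0.05. fail to reject H0.

H = 1.6932, df = 3, p = 0.638443, fail to reject H0.


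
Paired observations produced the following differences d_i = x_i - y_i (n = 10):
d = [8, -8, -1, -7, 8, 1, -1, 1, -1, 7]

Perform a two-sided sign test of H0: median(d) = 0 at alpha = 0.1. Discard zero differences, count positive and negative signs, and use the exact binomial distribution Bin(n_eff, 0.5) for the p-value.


Step 1: Discard zero differences. Original n = 10; n_eff = number of nonzero differences = 10.
Nonzero differences (with sign): +8, -8, -1, -7, +8, +1, -1, +1, -1, +7
Step 2: Count signs: positive = 5, negative = 5.
Step 3: Under H0: P(positive) = 0.5, so the number of positives S ~ Bin(10, 0.5).
Step 4: Two-sided exact p-value = sum of Bin(10,0.5) probabilities at or below the observed probability = 1.000000.
Step 5: alpha = 0.1. fail to reject H0.

n_eff = 10, pos = 5, neg = 5, p = 1.000000, fail to reject H0.


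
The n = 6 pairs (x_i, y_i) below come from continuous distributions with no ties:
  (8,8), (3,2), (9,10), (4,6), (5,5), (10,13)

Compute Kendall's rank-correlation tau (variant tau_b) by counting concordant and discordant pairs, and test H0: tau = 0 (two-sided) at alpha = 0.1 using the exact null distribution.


Step 1: Enumerate the 15 unordered pairs (i,j) with i<j and classify each by sign(x_j-x_i) * sign(y_j-y_i).
  (1,2):dx=-5,dy=-6->C; (1,3):dx=+1,dy=+2->C; (1,4):dx=-4,dy=-2->C; (1,5):dx=-3,dy=-3->C
  (1,6):dx=+2,dy=+5->C; (2,3):dx=+6,dy=+8->C; (2,4):dx=+1,dy=+4->C; (2,5):dx=+2,dy=+3->C
  (2,6):dx=+7,dy=+11->C; (3,4):dx=-5,dy=-4->C; (3,5):dx=-4,dy=-5->C; (3,6):dx=+1,dy=+3->C
  (4,5):dx=+1,dy=-1->D; (4,6):dx=+6,dy=+7->C; (5,6):dx=+5,dy=+8->C
Step 2: C = 14, D = 1, total pairs = 15.
Step 3: tau = (C - D)/(n(n-1)/2) = (14 - 1)/15 = 0.866667.
Step 4: Exact two-sided p-value (enumerate n! = 720 permutations of y under H0): p = 0.016667.
Step 5: alpha = 0.1. reject H0.

tau_b = 0.8667 (C=14, D=1), p = 0.016667, reject H0.


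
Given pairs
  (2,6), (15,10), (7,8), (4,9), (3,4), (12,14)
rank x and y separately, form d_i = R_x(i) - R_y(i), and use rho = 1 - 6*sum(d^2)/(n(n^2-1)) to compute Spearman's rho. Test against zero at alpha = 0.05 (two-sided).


Step 1: Rank x and y separately (midranks; no ties here).
rank(x): 2->1, 15->6, 7->4, 4->3, 3->2, 12->5
rank(y): 6->2, 10->5, 8->3, 9->4, 4->1, 14->6
Step 2: d_i = R_x(i) - R_y(i); compute d_i^2.
  (1-2)^2=1, (6-5)^2=1, (4-3)^2=1, (3-4)^2=1, (2-1)^2=1, (5-6)^2=1
sum(d^2) = 6.
Step 3: rho = 1 - 6*6 / (6*(6^2 - 1)) = 1 - 36/210 = 0.828571.
Step 4: Under H0, t = rho * sqrt((n-2)/(1-rho^2)) = 2.9598 ~ t(4).
Step 5: Two-sided p-value from the t-distribution with 4 df = 0.041563.
Step 6: alpha = 0.05. reject H0.

rho = 0.8286, p = 0.041563, reject H0 at alpha = 0.05.


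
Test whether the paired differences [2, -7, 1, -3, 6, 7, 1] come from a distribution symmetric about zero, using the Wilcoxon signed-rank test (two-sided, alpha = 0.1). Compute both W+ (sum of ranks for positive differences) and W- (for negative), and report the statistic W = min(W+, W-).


Step 1: Drop any zero differences (none here) and take |d_i|.
|d| = [2, 7, 1, 3, 6, 7, 1]
Step 2: Midrank |d_i| (ties get averaged ranks).
ranks: |2|->3, |7|->6.5, |1|->1.5, |3|->4, |6|->5, |7|->6.5, |1|->1.5
Step 3: Attach original signs; sum ranks with positive sign and with negative sign.
W+ = 3 + 1.5 + 5 + 6.5 + 1.5 = 17.5
W- = 6.5 + 4 = 10.5
(Check: W+ + W- = 28 should equal n(n+1)/2 = 28.)
Step 4: Test statistic W = min(W+, W-) = 10.5.
Step 5: Ties in |d|, so use the tie-corrected normal approximation.
        E[W] = n(n+1)/4 = 7*8/4 = 14.
        Tie groups: |d|=1 (t=2), |d|=7 (t=2); sum(t^3 - t) = 12.
        Var[W] = n(n+1)(2n+1)/24 - sum(t^3-t)/48 = 840/24 - 12/48 = 34.75.
        z = (W - E[W]) / sqrt(Var[W]) = (10.5 - 14) / 5.8949 = -0.5937.
        Two-sided p = 2*Phi(z) = 0.552691.
Step 6: alpha = 0.1. fail to reject H0.

W+ = 17.5, W- = 10.5, W = min = 10.5, p = 0.552691, fail to reject H0.


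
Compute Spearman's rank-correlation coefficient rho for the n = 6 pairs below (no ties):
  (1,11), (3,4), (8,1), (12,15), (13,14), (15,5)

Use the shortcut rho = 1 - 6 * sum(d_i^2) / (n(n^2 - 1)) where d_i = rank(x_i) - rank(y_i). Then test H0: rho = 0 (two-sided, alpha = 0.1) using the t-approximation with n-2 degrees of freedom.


Step 1: Rank x and y separately (midranks; no ties here).
rank(x): 1->1, 3->2, 8->3, 12->4, 13->5, 15->6
rank(y): 11->4, 4->2, 1->1, 15->6, 14->5, 5->3
Step 2: d_i = R_x(i) - R_y(i); compute d_i^2.
  (1-4)^2=9, (2-2)^2=0, (3-1)^2=4, (4-6)^2=4, (5-5)^2=0, (6-3)^2=9
sum(d^2) = 26.
Step 3: rho = 1 - 6*26 / (6*(6^2 - 1)) = 1 - 156/210 = 0.257143.
Step 4: Under H0, t = rho * sqrt((n-2)/(1-rho^2)) = 0.5322 ~ t(4).
Step 5: Two-sided p-value from the t-distribution with 4 df = 0.622787.
Step 6: alpha = 0.1. fail to reject H0.

rho = 0.2571, p = 0.622787, fail to reject H0 at alpha = 0.1.


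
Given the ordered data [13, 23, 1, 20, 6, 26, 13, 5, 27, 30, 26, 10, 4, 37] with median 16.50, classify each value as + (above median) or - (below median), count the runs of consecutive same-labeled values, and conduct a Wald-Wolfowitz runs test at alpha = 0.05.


Step 1: Compute median = 16.50; label A = above, B = below.
Labels in order: BABABABBAAABBA  (n_A = 7, n_B = 7)
Step 2: Count runs R = 10.
Step 3: Under H0 (random ordering), E[R] = 2*n_A*n_B/(n_A+n_B) + 1 = 2*7*7/14 + 1 = 8.0000.
        Var[R] = 2*n_A*n_B*(2*n_A*n_B - n_A - n_B) / ((n_A+n_B)^2 * (n_A+n_B-1)) = 8232/2548 = 3.2308.
        SD[R] = 1.7974.
Step 4: Continuity-corrected z = (R - 0.5 - E[R]) / SD[R] = (10 - 0.5 - 8.0000) / 1.7974 = 0.8345.
Step 5: Two-sided p-value via normal approximation = 2*(1 - Phi(|z|)) = 0.403986.
Step 6: alpha = 0.05. fail to reject H0.

R = 10, z = 0.8345, p = 0.403986, fail to reject H0.


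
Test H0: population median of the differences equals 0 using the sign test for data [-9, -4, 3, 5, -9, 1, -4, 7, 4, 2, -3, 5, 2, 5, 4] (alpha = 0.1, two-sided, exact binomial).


Step 1: Discard zero differences. Original n = 15; n_eff = number of nonzero differences = 15.
Nonzero differences (with sign): -9, -4, +3, +5, -9, +1, -4, +7, +4, +2, -3, +5, +2, +5, +4
Step 2: Count signs: positive = 10, negative = 5.
Step 3: Under H0: P(positive) = 0.5, so the number of positives S ~ Bin(15, 0.5).
Step 4: Two-sided exact p-value = sum of Bin(15,0.5) probabilities at or below the observed probability = 0.301758.
Step 5: alpha = 0.1. fail to reject H0.

n_eff = 15, pos = 10, neg = 5, p = 0.301758, fail to reject H0.


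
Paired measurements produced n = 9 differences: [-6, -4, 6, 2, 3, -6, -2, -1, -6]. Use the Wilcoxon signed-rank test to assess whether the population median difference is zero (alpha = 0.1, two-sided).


Step 1: Drop any zero differences (none here) and take |d_i|.
|d| = [6, 4, 6, 2, 3, 6, 2, 1, 6]
Step 2: Midrank |d_i| (ties get averaged ranks).
ranks: |6|->7.5, |4|->5, |6|->7.5, |2|->2.5, |3|->4, |6|->7.5, |2|->2.5, |1|->1, |6|->7.5
Step 3: Attach original signs; sum ranks with positive sign and with negative sign.
W+ = 7.5 + 2.5 + 4 = 14
W- = 7.5 + 5 + 7.5 + 2.5 + 1 + 7.5 = 31
(Check: W+ + W- = 45 should equal n(n+1)/2 = 45.)
Step 4: Test statistic W = min(W+, W-) = 14.
Step 5: Ties in |d|, so use the tie-corrected normal approximation.
        E[W] = n(n+1)/4 = 9*10/4 = 22.5.
        Tie groups: |d|=2 (t=2), |d|=6 (t=4); sum(t^3 - t) = 66.
        Var[W] = n(n+1)(2n+1)/24 - sum(t^3-t)/48 = 1710/24 - 66/48 = 69.875.
        z = (W - E[W]) / sqrt(Var[W]) = (14 - 22.5) / 8.3591 = -1.0169.
        Two-sided p = 2*Phi(z) = 0.309224.
Step 6: alpha = 0.1. fail to reject H0.

W+ = 14, W- = 31, W = min = 14, p = 0.309224, fail to reject H0.


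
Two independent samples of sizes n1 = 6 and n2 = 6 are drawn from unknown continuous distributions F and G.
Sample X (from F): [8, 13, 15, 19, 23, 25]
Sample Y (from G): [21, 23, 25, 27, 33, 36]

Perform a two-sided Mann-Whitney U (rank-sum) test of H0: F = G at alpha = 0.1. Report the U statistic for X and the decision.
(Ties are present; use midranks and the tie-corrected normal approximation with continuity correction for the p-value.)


Step 1: Combine and sort all 12 observations; assign midranks.
sorted (value, group): (8,X), (13,X), (15,X), (19,X), (21,Y), (23,X), (23,Y), (25,X), (25,Y), (27,Y), (33,Y), (36,Y)
ranks: 8->1, 13->2, 15->3, 19->4, 21->5, 23->6.5, 23->6.5, 25->8.5, 25->8.5, 27->10, 33->11, 36->12
Step 2: Rank sum for X: R1 = 1 + 2 + 3 + 4 + 6.5 + 8.5 = 25.
Step 3: U_X = R1 - n1(n1+1)/2 = 25 - 6*7/2 = 25 - 21 = 4.
       U_Y = n1*n2 - U_X = 36 - 4 = 32.
Step 4: Ties are present, so use the tie-corrected normal approximation (with continuity correction) for the p-value.
Step 5: p-value = 0.030058; compare to alpha = 0.1. reject H0.

U_X = 4, p = 0.030058, reject H0 at alpha = 0.1.


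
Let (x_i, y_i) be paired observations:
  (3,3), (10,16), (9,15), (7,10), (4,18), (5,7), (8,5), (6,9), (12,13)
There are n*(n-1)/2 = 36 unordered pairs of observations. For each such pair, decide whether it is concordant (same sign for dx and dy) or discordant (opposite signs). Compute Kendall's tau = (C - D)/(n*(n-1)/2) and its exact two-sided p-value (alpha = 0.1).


Step 1: Enumerate the 36 unordered pairs (i,j) with i<j and classify each by sign(x_j-x_i) * sign(y_j-y_i).
  (1,2):dx=+7,dy=+13->C; (1,3):dx=+6,dy=+12->C; (1,4):dx=+4,dy=+7->C; (1,5):dx=+1,dy=+15->C
  (1,6):dx=+2,dy=+4->C; (1,7):dx=+5,dy=+2->C; (1,8):dx=+3,dy=+6->C; (1,9):dx=+9,dy=+10->C
  (2,3):dx=-1,dy=-1->C; (2,4):dx=-3,dy=-6->C; (2,5):dx=-6,dy=+2->D; (2,6):dx=-5,dy=-9->C
  (2,7):dx=-2,dy=-11->C; (2,8):dx=-4,dy=-7->C; (2,9):dx=+2,dy=-3->D; (3,4):dx=-2,dy=-5->C
  (3,5):dx=-5,dy=+3->D; (3,6):dx=-4,dy=-8->C; (3,7):dx=-1,dy=-10->C; (3,8):dx=-3,dy=-6->C
  (3,9):dx=+3,dy=-2->D; (4,5):dx=-3,dy=+8->D; (4,6):dx=-2,dy=-3->C; (4,7):dx=+1,dy=-5->D
  (4,8):dx=-1,dy=-1->C; (4,9):dx=+5,dy=+3->C; (5,6):dx=+1,dy=-11->D; (5,7):dx=+4,dy=-13->D
  (5,8):dx=+2,dy=-9->D; (5,9):dx=+8,dy=-5->D; (6,7):dx=+3,dy=-2->D; (6,8):dx=+1,dy=+2->C
  (6,9):dx=+7,dy=+6->C; (7,8):dx=-2,dy=+4->D; (7,9):dx=+4,dy=+8->C; (8,9):dx=+6,dy=+4->C
Step 2: C = 24, D = 12, total pairs = 36.
Step 3: tau = (C - D)/(n(n-1)/2) = (24 - 12)/36 = 0.333333.
Step 4: Exact two-sided p-value (enumerate n! = 362880 permutations of y under H0): p = 0.259518.
Step 5: alpha = 0.1. fail to reject H0.

tau_b = 0.3333 (C=24, D=12), p = 0.259518, fail to reject H0.


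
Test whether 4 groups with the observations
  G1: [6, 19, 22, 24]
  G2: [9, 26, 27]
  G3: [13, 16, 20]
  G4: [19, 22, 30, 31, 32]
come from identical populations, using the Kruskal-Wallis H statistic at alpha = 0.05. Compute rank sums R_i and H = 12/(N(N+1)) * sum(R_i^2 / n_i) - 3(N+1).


Step 1: Combine all N = 15 observations and assign midranks.
sorted (value, group, rank): (6,G1,1), (9,G2,2), (13,G3,3), (16,G3,4), (19,G1,5.5), (19,G4,5.5), (20,G3,7), (22,G1,8.5), (22,G4,8.5), (24,G1,10), (26,G2,11), (27,G2,12), (30,G4,13), (31,G4,14), (32,G4,15)
Step 2: Sum ranks within each group.
R_1 = 25 (n_1 = 4)
R_2 = 25 (n_2 = 3)
R_3 = 14 (n_3 = 3)
R_4 = 56 (n_4 = 5)
Step 3: H = 12/(N(N+1)) * sum(R_i^2/n_i) - 3(N+1)
     = 12/(15*16) * (25^2/4 + 25^2/3 + 14^2/3 + 56^2/5) - 3*16
     = 0.050000 * 1057.12 - 48
     = 4.855833.
Step 4: Ties present; correction factor C = 1 - 12/(15^3 - 15) = 0.996429. Corrected H = 4.855833 / 0.996429 = 4.873238.
Step 5: Under H0, H ~ chi^2(3); p-value = 0.181318.
Step 6: alpha = 0.05. fail to reject H0.

H = 4.8732, df = 3, p = 0.181318, fail to reject H0.


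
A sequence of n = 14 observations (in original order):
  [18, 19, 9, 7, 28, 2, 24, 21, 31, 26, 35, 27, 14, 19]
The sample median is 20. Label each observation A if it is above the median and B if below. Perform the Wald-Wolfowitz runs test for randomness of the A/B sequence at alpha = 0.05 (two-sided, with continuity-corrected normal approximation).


Step 1: Compute median = 20; label A = above, B = below.
Labels in order: BBBBABAAAAAABB  (n_A = 7, n_B = 7)
Step 2: Count runs R = 5.
Step 3: Under H0 (random ordering), E[R] = 2*n_A*n_B/(n_A+n_B) + 1 = 2*7*7/14 + 1 = 8.0000.
        Var[R] = 2*n_A*n_B*(2*n_A*n_B - n_A - n_B) / ((n_A+n_B)^2 * (n_A+n_B-1)) = 8232/2548 = 3.2308.
        SD[R] = 1.7974.
Step 4: Continuity-corrected z = (R + 0.5 - E[R]) / SD[R] = (5 + 0.5 - 8.0000) / 1.7974 = -1.3909.
Step 5: Two-sided p-value via normal approximation = 2*(1 - Phi(|z|)) = 0.164264.
Step 6: alpha = 0.05. fail to reject H0.

R = 5, z = -1.3909, p = 0.164264, fail to reject H0.


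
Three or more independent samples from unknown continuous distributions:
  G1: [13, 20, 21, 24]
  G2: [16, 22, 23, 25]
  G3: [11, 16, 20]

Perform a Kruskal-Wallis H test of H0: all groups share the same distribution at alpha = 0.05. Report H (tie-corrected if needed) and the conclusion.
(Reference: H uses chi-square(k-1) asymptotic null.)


Step 1: Combine all N = 11 observations and assign midranks.
sorted (value, group, rank): (11,G3,1), (13,G1,2), (16,G2,3.5), (16,G3,3.5), (20,G1,5.5), (20,G3,5.5), (21,G1,7), (22,G2,8), (23,G2,9), (24,G1,10), (25,G2,11)
Step 2: Sum ranks within each group.
R_1 = 24.5 (n_1 = 4)
R_2 = 31.5 (n_2 = 4)
R_3 = 10 (n_3 = 3)
Step 3: H = 12/(N(N+1)) * sum(R_i^2/n_i) - 3(N+1)
     = 12/(11*12) * (24.5^2/4 + 31.5^2/4 + 10^2/3) - 3*12
     = 0.090909 * 431.458 - 36
     = 3.223485.
Step 4: Ties present; correction factor C = 1 - 12/(11^3 - 11) = 0.990909. Corrected H = 3.223485 / 0.990909 = 3.253058.
Step 5: Under H0, H ~ chi^2(2); p-value = 0.196611.
Step 6: alpha = 0.05. fail to reject H0.

H = 3.2531, df = 2, p = 0.196611, fail to reject H0.


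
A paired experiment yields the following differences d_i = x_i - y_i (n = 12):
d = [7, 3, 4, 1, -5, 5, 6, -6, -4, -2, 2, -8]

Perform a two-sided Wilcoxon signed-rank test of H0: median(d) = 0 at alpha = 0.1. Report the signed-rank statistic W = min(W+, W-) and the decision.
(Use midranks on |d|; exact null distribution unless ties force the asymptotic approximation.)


Step 1: Drop any zero differences (none here) and take |d_i|.
|d| = [7, 3, 4, 1, 5, 5, 6, 6, 4, 2, 2, 8]
Step 2: Midrank |d_i| (ties get averaged ranks).
ranks: |7|->11, |3|->4, |4|->5.5, |1|->1, |5|->7.5, |5|->7.5, |6|->9.5, |6|->9.5, |4|->5.5, |2|->2.5, |2|->2.5, |8|->12
Step 3: Attach original signs; sum ranks with positive sign and with negative sign.
W+ = 11 + 4 + 5.5 + 1 + 7.5 + 9.5 + 2.5 = 41
W- = 7.5 + 9.5 + 5.5 + 2.5 + 12 = 37
(Check: W+ + W- = 78 should equal n(n+1)/2 = 78.)
Step 4: Test statistic W = min(W+, W-) = 37.
Step 5: Ties in |d|, so use the tie-corrected normal approximation.
        E[W] = n(n+1)/4 = 12*13/4 = 39.
        Tie groups: |d|=2 (t=2), |d|=4 (t=2), |d|=5 (t=2), |d|=6 (t=2); sum(t^3 - t) = 24.
        Var[W] = n(n+1)(2n+1)/24 - sum(t^3-t)/48 = 3900/24 - 24/48 = 162.
        z = (W - E[W]) / sqrt(Var[W]) = (37 - 39) / 12.7279 = -0.1571.
        Two-sided p = 2*Phi(z) = 0.875139.
Step 6: alpha = 0.1. fail to reject H0.

W+ = 41, W- = 37, W = min = 37, p = 0.875139, fail to reject H0.


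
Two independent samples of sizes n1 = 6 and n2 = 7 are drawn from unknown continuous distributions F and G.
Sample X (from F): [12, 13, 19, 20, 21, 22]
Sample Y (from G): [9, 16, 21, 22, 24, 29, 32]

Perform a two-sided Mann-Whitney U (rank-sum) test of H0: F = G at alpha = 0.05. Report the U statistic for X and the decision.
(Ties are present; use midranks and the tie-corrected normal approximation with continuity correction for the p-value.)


Step 1: Combine and sort all 13 observations; assign midranks.
sorted (value, group): (9,Y), (12,X), (13,X), (16,Y), (19,X), (20,X), (21,X), (21,Y), (22,X), (22,Y), (24,Y), (29,Y), (32,Y)
ranks: 9->1, 12->2, 13->3, 16->4, 19->5, 20->6, 21->7.5, 21->7.5, 22->9.5, 22->9.5, 24->11, 29->12, 32->13
Step 2: Rank sum for X: R1 = 2 + 3 + 5 + 6 + 7.5 + 9.5 = 33.
Step 3: U_X = R1 - n1(n1+1)/2 = 33 - 6*7/2 = 33 - 21 = 12.
       U_Y = n1*n2 - U_X = 42 - 12 = 30.
Step 4: Ties are present, so use the tie-corrected normal approximation (with continuity correction) for the p-value.
Step 5: p-value = 0.223363; compare to alpha = 0.05. fail to reject H0.

U_X = 12, p = 0.223363, fail to reject H0 at alpha = 0.05.


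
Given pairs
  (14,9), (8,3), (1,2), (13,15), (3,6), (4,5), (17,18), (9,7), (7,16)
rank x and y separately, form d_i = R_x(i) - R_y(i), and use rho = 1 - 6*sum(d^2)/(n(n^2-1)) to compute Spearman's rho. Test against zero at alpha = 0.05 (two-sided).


Step 1: Rank x and y separately (midranks; no ties here).
rank(x): 14->8, 8->5, 1->1, 13->7, 3->2, 4->3, 17->9, 9->6, 7->4
rank(y): 9->6, 3->2, 2->1, 15->7, 6->4, 5->3, 18->9, 7->5, 16->8
Step 2: d_i = R_x(i) - R_y(i); compute d_i^2.
  (8-6)^2=4, (5-2)^2=9, (1-1)^2=0, (7-7)^2=0, (2-4)^2=4, (3-3)^2=0, (9-9)^2=0, (6-5)^2=1, (4-8)^2=16
sum(d^2) = 34.
Step 3: rho = 1 - 6*34 / (9*(9^2 - 1)) = 1 - 204/720 = 0.716667.
Step 4: Under H0, t = rho * sqrt((n-2)/(1-rho^2)) = 2.7188 ~ t(7).
Step 5: Two-sided p-value from the t-distribution with 7 df = 0.029818.
Step 6: alpha = 0.05. reject H0.

rho = 0.7167, p = 0.029818, reject H0 at alpha = 0.05.


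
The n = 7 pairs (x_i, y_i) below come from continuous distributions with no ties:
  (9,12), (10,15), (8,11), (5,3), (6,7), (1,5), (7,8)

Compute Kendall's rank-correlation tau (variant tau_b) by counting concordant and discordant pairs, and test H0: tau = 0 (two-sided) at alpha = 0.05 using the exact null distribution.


Step 1: Enumerate the 21 unordered pairs (i,j) with i<j and classify each by sign(x_j-x_i) * sign(y_j-y_i).
  (1,2):dx=+1,dy=+3->C; (1,3):dx=-1,dy=-1->C; (1,4):dx=-4,dy=-9->C; (1,5):dx=-3,dy=-5->C
  (1,6):dx=-8,dy=-7->C; (1,7):dx=-2,dy=-4->C; (2,3):dx=-2,dy=-4->C; (2,4):dx=-5,dy=-12->C
  (2,5):dx=-4,dy=-8->C; (2,6):dx=-9,dy=-10->C; (2,7):dx=-3,dy=-7->C; (3,4):dx=-3,dy=-8->C
  (3,5):dx=-2,dy=-4->C; (3,6):dx=-7,dy=-6->C; (3,7):dx=-1,dy=-3->C; (4,5):dx=+1,dy=+4->C
  (4,6):dx=-4,dy=+2->D; (4,7):dx=+2,dy=+5->C; (5,6):dx=-5,dy=-2->C; (5,7):dx=+1,dy=+1->C
  (6,7):dx=+6,dy=+3->C
Step 2: C = 20, D = 1, total pairs = 21.
Step 3: tau = (C - D)/(n(n-1)/2) = (20 - 1)/21 = 0.904762.
Step 4: Exact two-sided p-value (enumerate n! = 5040 permutations of y under H0): p = 0.002778.
Step 5: alpha = 0.05. reject H0.

tau_b = 0.9048 (C=20, D=1), p = 0.002778, reject H0.


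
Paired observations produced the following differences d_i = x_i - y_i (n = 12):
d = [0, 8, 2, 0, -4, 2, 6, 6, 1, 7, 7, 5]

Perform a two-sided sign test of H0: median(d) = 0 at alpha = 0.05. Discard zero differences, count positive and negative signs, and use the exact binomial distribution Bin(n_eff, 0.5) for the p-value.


Step 1: Discard zero differences. Original n = 12; n_eff = number of nonzero differences = 10.
Nonzero differences (with sign): +8, +2, -4, +2, +6, +6, +1, +7, +7, +5
Step 2: Count signs: positive = 9, negative = 1.
Step 3: Under H0: P(positive) = 0.5, so the number of positives S ~ Bin(10, 0.5).
Step 4: Two-sided exact p-value = sum of Bin(10,0.5) probabilities at or below the observed probability = 0.021484.
Step 5: alpha = 0.05. reject H0.

n_eff = 10, pos = 9, neg = 1, p = 0.021484, reject H0.


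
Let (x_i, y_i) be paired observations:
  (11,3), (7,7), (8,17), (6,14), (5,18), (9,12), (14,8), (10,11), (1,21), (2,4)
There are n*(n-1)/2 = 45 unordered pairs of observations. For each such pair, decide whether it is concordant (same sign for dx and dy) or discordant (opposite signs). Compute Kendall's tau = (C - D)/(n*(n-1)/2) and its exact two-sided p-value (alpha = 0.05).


Step 1: Enumerate the 45 unordered pairs (i,j) with i<j and classify each by sign(x_j-x_i) * sign(y_j-y_i).
  (1,2):dx=-4,dy=+4->D; (1,3):dx=-3,dy=+14->D; (1,4):dx=-5,dy=+11->D; (1,5):dx=-6,dy=+15->D
  (1,6):dx=-2,dy=+9->D; (1,7):dx=+3,dy=+5->C; (1,8):dx=-1,dy=+8->D; (1,9):dx=-10,dy=+18->D
  (1,10):dx=-9,dy=+1->D; (2,3):dx=+1,dy=+10->C; (2,4):dx=-1,dy=+7->D; (2,5):dx=-2,dy=+11->D
  (2,6):dx=+2,dy=+5->C; (2,7):dx=+7,dy=+1->C; (2,8):dx=+3,dy=+4->C; (2,9):dx=-6,dy=+14->D
  (2,10):dx=-5,dy=-3->C; (3,4):dx=-2,dy=-3->C; (3,5):dx=-3,dy=+1->D; (3,6):dx=+1,dy=-5->D
  (3,7):dx=+6,dy=-9->D; (3,8):dx=+2,dy=-6->D; (3,9):dx=-7,dy=+4->D; (3,10):dx=-6,dy=-13->C
  (4,5):dx=-1,dy=+4->D; (4,6):dx=+3,dy=-2->D; (4,7):dx=+8,dy=-6->D; (4,8):dx=+4,dy=-3->D
  (4,9):dx=-5,dy=+7->D; (4,10):dx=-4,dy=-10->C; (5,6):dx=+4,dy=-6->D; (5,7):dx=+9,dy=-10->D
  (5,8):dx=+5,dy=-7->D; (5,9):dx=-4,dy=+3->D; (5,10):dx=-3,dy=-14->C; (6,7):dx=+5,dy=-4->D
  (6,8):dx=+1,dy=-1->D; (6,9):dx=-8,dy=+9->D; (6,10):dx=-7,dy=-8->C; (7,8):dx=-4,dy=+3->D
  (7,9):dx=-13,dy=+13->D; (7,10):dx=-12,dy=-4->C; (8,9):dx=-9,dy=+10->D; (8,10):dx=-8,dy=-7->C
  (9,10):dx=+1,dy=-17->D
Step 2: C = 13, D = 32, total pairs = 45.
Step 3: tau = (C - D)/(n(n-1)/2) = (13 - 32)/45 = -0.422222.
Step 4: Exact two-sided p-value (enumerate n! = 3628800 permutations of y under H0): p = 0.108313.
Step 5: alpha = 0.05. fail to reject H0.

tau_b = -0.4222 (C=13, D=32), p = 0.108313, fail to reject H0.


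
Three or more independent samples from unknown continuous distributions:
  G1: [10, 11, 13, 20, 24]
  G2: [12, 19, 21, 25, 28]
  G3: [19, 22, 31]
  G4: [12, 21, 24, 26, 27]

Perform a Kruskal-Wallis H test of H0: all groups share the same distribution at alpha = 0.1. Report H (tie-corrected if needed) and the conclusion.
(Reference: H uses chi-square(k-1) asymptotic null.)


Step 1: Combine all N = 18 observations and assign midranks.
sorted (value, group, rank): (10,G1,1), (11,G1,2), (12,G2,3.5), (12,G4,3.5), (13,G1,5), (19,G2,6.5), (19,G3,6.5), (20,G1,8), (21,G2,9.5), (21,G4,9.5), (22,G3,11), (24,G1,12.5), (24,G4,12.5), (25,G2,14), (26,G4,15), (27,G4,16), (28,G2,17), (31,G3,18)
Step 2: Sum ranks within each group.
R_1 = 28.5 (n_1 = 5)
R_2 = 50.5 (n_2 = 5)
R_3 = 35.5 (n_3 = 3)
R_4 = 56.5 (n_4 = 5)
Step 3: H = 12/(N(N+1)) * sum(R_i^2/n_i) - 3(N+1)
     = 12/(18*19) * (28.5^2/5 + 50.5^2/5 + 35.5^2/3 + 56.5^2/5) - 3*19
     = 0.035088 * 1731.03 - 57
     = 3.738012.
Step 4: Ties present; correction factor C = 1 - 24/(18^3 - 18) = 0.995872. Corrected H = 3.738012 / 0.995872 = 3.753506.
Step 5: Under H0, H ~ chi^2(3); p-value = 0.289341.
Step 6: alpha = 0.1. fail to reject H0.

H = 3.7535, df = 3, p = 0.289341, fail to reject H0.


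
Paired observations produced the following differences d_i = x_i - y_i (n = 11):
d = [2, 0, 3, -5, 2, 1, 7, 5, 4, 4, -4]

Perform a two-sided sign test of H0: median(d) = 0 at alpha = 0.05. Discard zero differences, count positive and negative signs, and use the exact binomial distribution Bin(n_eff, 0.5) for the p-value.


Step 1: Discard zero differences. Original n = 11; n_eff = number of nonzero differences = 10.
Nonzero differences (with sign): +2, +3, -5, +2, +1, +7, +5, +4, +4, -4
Step 2: Count signs: positive = 8, negative = 2.
Step 3: Under H0: P(positive) = 0.5, so the number of positives S ~ Bin(10, 0.5).
Step 4: Two-sided exact p-value = sum of Bin(10,0.5) probabilities at or below the observed probability = 0.109375.
Step 5: alpha = 0.05. fail to reject H0.

n_eff = 10, pos = 8, neg = 2, p = 0.109375, fail to reject H0.


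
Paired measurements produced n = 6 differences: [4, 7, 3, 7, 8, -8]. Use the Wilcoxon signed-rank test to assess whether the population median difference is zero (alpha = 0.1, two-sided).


Step 1: Drop any zero differences (none here) and take |d_i|.
|d| = [4, 7, 3, 7, 8, 8]
Step 2: Midrank |d_i| (ties get averaged ranks).
ranks: |4|->2, |7|->3.5, |3|->1, |7|->3.5, |8|->5.5, |8|->5.5
Step 3: Attach original signs; sum ranks with positive sign and with negative sign.
W+ = 2 + 3.5 + 1 + 3.5 + 5.5 = 15.5
W- = 5.5 = 5.5
(Check: W+ + W- = 21 should equal n(n+1)/2 = 21.)
Step 4: Test statistic W = min(W+, W-) = 5.5.
Step 5: Ties in |d|, so use the tie-corrected normal approximation.
        E[W] = n(n+1)/4 = 6*7/4 = 10.5.
        Tie groups: |d|=7 (t=2), |d|=8 (t=2); sum(t^3 - t) = 12.
        Var[W] = n(n+1)(2n+1)/24 - sum(t^3-t)/48 = 546/24 - 12/48 = 22.5.
        z = (W - E[W]) / sqrt(Var[W]) = (5.5 - 10.5) / 4.7434 = -1.0541.
        Two-sided p = 2*Phi(z) = 0.291841.
Step 6: alpha = 0.1. fail to reject H0.

W+ = 15.5, W- = 5.5, W = min = 5.5, p = 0.291841, fail to reject H0.


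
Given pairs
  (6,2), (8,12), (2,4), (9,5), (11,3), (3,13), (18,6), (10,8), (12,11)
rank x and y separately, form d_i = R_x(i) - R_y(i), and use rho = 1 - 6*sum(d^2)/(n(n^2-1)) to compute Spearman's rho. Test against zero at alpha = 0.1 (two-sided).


Step 1: Rank x and y separately (midranks; no ties here).
rank(x): 6->3, 8->4, 2->1, 9->5, 11->7, 3->2, 18->9, 10->6, 12->8
rank(y): 2->1, 12->8, 4->3, 5->4, 3->2, 13->9, 6->5, 8->6, 11->7
Step 2: d_i = R_x(i) - R_y(i); compute d_i^2.
  (3-1)^2=4, (4-8)^2=16, (1-3)^2=4, (5-4)^2=1, (7-2)^2=25, (2-9)^2=49, (9-5)^2=16, (6-6)^2=0, (8-7)^2=1
sum(d^2) = 116.
Step 3: rho = 1 - 6*116 / (9*(9^2 - 1)) = 1 - 696/720 = 0.033333.
Step 4: Under H0, t = rho * sqrt((n-2)/(1-rho^2)) = 0.0882 ~ t(7).
Step 5: Two-sided p-value from the t-distribution with 7 df = 0.932157.
Step 6: alpha = 0.1. fail to reject H0.

rho = 0.0333, p = 0.932157, fail to reject H0 at alpha = 0.1.


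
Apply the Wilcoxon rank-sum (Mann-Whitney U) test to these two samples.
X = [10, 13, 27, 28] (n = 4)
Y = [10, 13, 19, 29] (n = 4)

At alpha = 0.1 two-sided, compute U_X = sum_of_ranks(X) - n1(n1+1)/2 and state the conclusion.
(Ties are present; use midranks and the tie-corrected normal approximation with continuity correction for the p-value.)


Step 1: Combine and sort all 8 observations; assign midranks.
sorted (value, group): (10,X), (10,Y), (13,X), (13,Y), (19,Y), (27,X), (28,X), (29,Y)
ranks: 10->1.5, 10->1.5, 13->3.5, 13->3.5, 19->5, 27->6, 28->7, 29->8
Step 2: Rank sum for X: R1 = 1.5 + 3.5 + 6 + 7 = 18.
Step 3: U_X = R1 - n1(n1+1)/2 = 18 - 4*5/2 = 18 - 10 = 8.
       U_Y = n1*n2 - U_X = 16 - 8 = 8.
Step 4: Ties are present, so use the tie-corrected normal approximation (with continuity correction) for the p-value.
Step 5: p-value = 1.000000; compare to alpha = 0.1. fail to reject H0.

U_X = 8, p = 1.000000, fail to reject H0 at alpha = 0.1.


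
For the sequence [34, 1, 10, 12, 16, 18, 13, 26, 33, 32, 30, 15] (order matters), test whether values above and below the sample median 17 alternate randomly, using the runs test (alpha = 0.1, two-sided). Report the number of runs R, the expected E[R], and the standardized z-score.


Step 1: Compute median = 17; label A = above, B = below.
Labels in order: ABBBBABAAAAB  (n_A = 6, n_B = 6)
Step 2: Count runs R = 6.
Step 3: Under H0 (random ordering), E[R] = 2*n_A*n_B/(n_A+n_B) + 1 = 2*6*6/12 + 1 = 7.0000.
        Var[R] = 2*n_A*n_B*(2*n_A*n_B - n_A - n_B) / ((n_A+n_B)^2 * (n_A+n_B-1)) = 4320/1584 = 2.7273.
        SD[R] = 1.6514.
Step 4: Continuity-corrected z = (R + 0.5 - E[R]) / SD[R] = (6 + 0.5 - 7.0000) / 1.6514 = -0.3028.
Step 5: Two-sided p-value via normal approximation = 2*(1 - Phi(|z|)) = 0.762069.
Step 6: alpha = 0.1. fail to reject H0.

R = 6, z = -0.3028, p = 0.762069, fail to reject H0.


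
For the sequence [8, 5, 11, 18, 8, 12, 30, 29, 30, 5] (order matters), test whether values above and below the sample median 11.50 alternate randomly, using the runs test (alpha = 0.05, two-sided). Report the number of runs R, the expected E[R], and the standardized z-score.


Step 1: Compute median = 11.50; label A = above, B = below.
Labels in order: BBBABAAAAB  (n_A = 5, n_B = 5)
Step 2: Count runs R = 5.
Step 3: Under H0 (random ordering), E[R] = 2*n_A*n_B/(n_A+n_B) + 1 = 2*5*5/10 + 1 = 6.0000.
        Var[R] = 2*n_A*n_B*(2*n_A*n_B - n_A - n_B) / ((n_A+n_B)^2 * (n_A+n_B-1)) = 2000/900 = 2.2222.
        SD[R] = 1.4907.
Step 4: Continuity-corrected z = (R + 0.5 - E[R]) / SD[R] = (5 + 0.5 - 6.0000) / 1.4907 = -0.3354.
Step 5: Two-sided p-value via normal approximation = 2*(1 - Phi(|z|)) = 0.737316.
Step 6: alpha = 0.05. fail to reject H0.

R = 5, z = -0.3354, p = 0.737316, fail to reject H0.


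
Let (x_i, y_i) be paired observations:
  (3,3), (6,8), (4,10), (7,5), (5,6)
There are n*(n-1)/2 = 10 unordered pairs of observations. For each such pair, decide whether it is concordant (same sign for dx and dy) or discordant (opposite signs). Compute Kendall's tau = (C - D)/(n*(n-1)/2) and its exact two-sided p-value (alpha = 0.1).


Step 1: Enumerate the 10 unordered pairs (i,j) with i<j and classify each by sign(x_j-x_i) * sign(y_j-y_i).
  (1,2):dx=+3,dy=+5->C; (1,3):dx=+1,dy=+7->C; (1,4):dx=+4,dy=+2->C; (1,5):dx=+2,dy=+3->C
  (2,3):dx=-2,dy=+2->D; (2,4):dx=+1,dy=-3->D; (2,5):dx=-1,dy=-2->C; (3,4):dx=+3,dy=-5->D
  (3,5):dx=+1,dy=-4->D; (4,5):dx=-2,dy=+1->D
Step 2: C = 5, D = 5, total pairs = 10.
Step 3: tau = (C - D)/(n(n-1)/2) = (5 - 5)/10 = 0.000000.
Step 4: Exact two-sided p-value (enumerate n! = 120 permutations of y under H0): p = 1.000000.
Step 5: alpha = 0.1. fail to reject H0.

tau_b = 0.0000 (C=5, D=5), p = 1.000000, fail to reject H0.


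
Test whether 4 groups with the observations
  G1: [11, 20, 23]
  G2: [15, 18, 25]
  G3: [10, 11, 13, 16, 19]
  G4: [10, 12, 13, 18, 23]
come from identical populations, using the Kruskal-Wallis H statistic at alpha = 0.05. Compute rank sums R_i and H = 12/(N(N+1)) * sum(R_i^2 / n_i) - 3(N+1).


Step 1: Combine all N = 16 observations and assign midranks.
sorted (value, group, rank): (10,G3,1.5), (10,G4,1.5), (11,G1,3.5), (11,G3,3.5), (12,G4,5), (13,G3,6.5), (13,G4,6.5), (15,G2,8), (16,G3,9), (18,G2,10.5), (18,G4,10.5), (19,G3,12), (20,G1,13), (23,G1,14.5), (23,G4,14.5), (25,G2,16)
Step 2: Sum ranks within each group.
R_1 = 31 (n_1 = 3)
R_2 = 34.5 (n_2 = 3)
R_3 = 32.5 (n_3 = 5)
R_4 = 38 (n_4 = 5)
Step 3: H = 12/(N(N+1)) * sum(R_i^2/n_i) - 3(N+1)
     = 12/(16*17) * (31^2/3 + 34.5^2/3 + 32.5^2/5 + 38^2/5) - 3*17
     = 0.044118 * 1217.13 - 51
     = 2.697059.
Step 4: Ties present; correction factor C = 1 - 30/(16^3 - 16) = 0.992647. Corrected H = 2.697059 / 0.992647 = 2.717037.
Step 5: Under H0, H ~ chi^2(3); p-value = 0.437340.
Step 6: alpha = 0.05. fail to reject H0.

H = 2.7170, df = 3, p = 0.437340, fail to reject H0.


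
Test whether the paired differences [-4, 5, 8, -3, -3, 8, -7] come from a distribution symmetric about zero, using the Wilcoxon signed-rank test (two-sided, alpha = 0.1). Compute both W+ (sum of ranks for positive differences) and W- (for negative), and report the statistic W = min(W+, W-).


Step 1: Drop any zero differences (none here) and take |d_i|.
|d| = [4, 5, 8, 3, 3, 8, 7]
Step 2: Midrank |d_i| (ties get averaged ranks).
ranks: |4|->3, |5|->4, |8|->6.5, |3|->1.5, |3|->1.5, |8|->6.5, |7|->5
Step 3: Attach original signs; sum ranks with positive sign and with negative sign.
W+ = 4 + 6.5 + 6.5 = 17
W- = 3 + 1.5 + 1.5 + 5 = 11
(Check: W+ + W- = 28 should equal n(n+1)/2 = 28.)
Step 4: Test statistic W = min(W+, W-) = 11.
Step 5: Ties in |d|, so use the tie-corrected normal approximation.
        E[W] = n(n+1)/4 = 7*8/4 = 14.
        Tie groups: |d|=3 (t=2), |d|=8 (t=2); sum(t^3 - t) = 12.
        Var[W] = n(n+1)(2n+1)/24 - sum(t^3-t)/48 = 840/24 - 12/48 = 34.75.
        z = (W - E[W]) / sqrt(Var[W]) = (11 - 14) / 5.8949 = -0.5089.
        Two-sided p = 2*Phi(z) = 0.610813.
Step 6: alpha = 0.1. fail to reject H0.

W+ = 17, W- = 11, W = min = 11, p = 0.610813, fail to reject H0.


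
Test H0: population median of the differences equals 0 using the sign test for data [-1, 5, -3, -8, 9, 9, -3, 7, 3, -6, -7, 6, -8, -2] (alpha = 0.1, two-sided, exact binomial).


Step 1: Discard zero differences. Original n = 14; n_eff = number of nonzero differences = 14.
Nonzero differences (with sign): -1, +5, -3, -8, +9, +9, -3, +7, +3, -6, -7, +6, -8, -2
Step 2: Count signs: positive = 6, negative = 8.
Step 3: Under H0: P(positive) = 0.5, so the number of positives S ~ Bin(14, 0.5).
Step 4: Two-sided exact p-value = sum of Bin(14,0.5) probabilities at or below the observed probability = 0.790527.
Step 5: alpha = 0.1. fail to reject H0.

n_eff = 14, pos = 6, neg = 8, p = 0.790527, fail to reject H0.


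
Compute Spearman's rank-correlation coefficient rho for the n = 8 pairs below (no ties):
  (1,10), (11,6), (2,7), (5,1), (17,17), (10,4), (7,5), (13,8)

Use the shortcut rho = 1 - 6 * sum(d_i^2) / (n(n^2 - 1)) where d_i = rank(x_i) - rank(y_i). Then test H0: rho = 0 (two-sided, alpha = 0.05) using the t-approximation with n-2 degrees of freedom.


Step 1: Rank x and y separately (midranks; no ties here).
rank(x): 1->1, 11->6, 2->2, 5->3, 17->8, 10->5, 7->4, 13->7
rank(y): 10->7, 6->4, 7->5, 1->1, 17->8, 4->2, 5->3, 8->6
Step 2: d_i = R_x(i) - R_y(i); compute d_i^2.
  (1-7)^2=36, (6-4)^2=4, (2-5)^2=9, (3-1)^2=4, (8-8)^2=0, (5-2)^2=9, (4-3)^2=1, (7-6)^2=1
sum(d^2) = 64.
Step 3: rho = 1 - 6*64 / (8*(8^2 - 1)) = 1 - 384/504 = 0.238095.
Step 4: Under H0, t = rho * sqrt((n-2)/(1-rho^2)) = 0.6005 ~ t(6).
Step 5: Two-sided p-value from the t-distribution with 6 df = 0.570156.
Step 6: alpha = 0.05. fail to reject H0.

rho = 0.2381, p = 0.570156, fail to reject H0 at alpha = 0.05.


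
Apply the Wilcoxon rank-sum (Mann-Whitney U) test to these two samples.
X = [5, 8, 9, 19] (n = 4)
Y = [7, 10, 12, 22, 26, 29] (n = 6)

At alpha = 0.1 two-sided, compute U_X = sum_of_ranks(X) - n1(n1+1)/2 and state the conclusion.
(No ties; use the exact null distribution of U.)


Step 1: Combine and sort all 10 observations; assign midranks.
sorted (value, group): (5,X), (7,Y), (8,X), (9,X), (10,Y), (12,Y), (19,X), (22,Y), (26,Y), (29,Y)
ranks: 5->1, 7->2, 8->3, 9->4, 10->5, 12->6, 19->7, 22->8, 26->9, 29->10
Step 2: Rank sum for X: R1 = 1 + 3 + 4 + 7 = 15.
Step 3: U_X = R1 - n1(n1+1)/2 = 15 - 4*5/2 = 15 - 10 = 5.
       U_Y = n1*n2 - U_X = 24 - 5 = 19.
Step 4: No ties, so the exact null distribution of U (based on enumerating the C(10,4) = 210 equally likely rank assignments) gives the two-sided p-value.
Step 5: p-value = 0.171429; compare to alpha = 0.1. fail to reject H0.

U_X = 5, p = 0.171429, fail to reject H0 at alpha = 0.1.


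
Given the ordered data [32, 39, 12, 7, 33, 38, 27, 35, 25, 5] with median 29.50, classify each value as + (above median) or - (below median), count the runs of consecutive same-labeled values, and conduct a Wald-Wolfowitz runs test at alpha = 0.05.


Step 1: Compute median = 29.50; label A = above, B = below.
Labels in order: AABBAABABB  (n_A = 5, n_B = 5)
Step 2: Count runs R = 6.
Step 3: Under H0 (random ordering), E[R] = 2*n_A*n_B/(n_A+n_B) + 1 = 2*5*5/10 + 1 = 6.0000.
        Var[R] = 2*n_A*n_B*(2*n_A*n_B - n_A - n_B) / ((n_A+n_B)^2 * (n_A+n_B-1)) = 2000/900 = 2.2222.
        SD[R] = 1.4907.
Step 4: R = E[R], so z = 0 with no continuity correction.
Step 5: Two-sided p-value via normal approximation = 2*(1 - Phi(|z|)) = 1.000000.
Step 6: alpha = 0.05. fail to reject H0.

R = 6, z = 0.0000, p = 1.000000, fail to reject H0.


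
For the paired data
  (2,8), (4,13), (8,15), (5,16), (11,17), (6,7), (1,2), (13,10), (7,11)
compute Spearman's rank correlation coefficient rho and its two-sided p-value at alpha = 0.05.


Step 1: Rank x and y separately (midranks; no ties here).
rank(x): 2->2, 4->3, 8->7, 5->4, 11->8, 6->5, 1->1, 13->9, 7->6
rank(y): 8->3, 13->6, 15->7, 16->8, 17->9, 7->2, 2->1, 10->4, 11->5
Step 2: d_i = R_x(i) - R_y(i); compute d_i^2.
  (2-3)^2=1, (3-6)^2=9, (7-7)^2=0, (4-8)^2=16, (8-9)^2=1, (5-2)^2=9, (1-1)^2=0, (9-4)^2=25, (6-5)^2=1
sum(d^2) = 62.
Step 3: rho = 1 - 6*62 / (9*(9^2 - 1)) = 1 - 372/720 = 0.483333.
Step 4: Under H0, t = rho * sqrt((n-2)/(1-rho^2)) = 1.4607 ~ t(7).
Step 5: Two-sided p-value from the t-distribution with 7 df = 0.187470.
Step 6: alpha = 0.05. fail to reject H0.

rho = 0.4833, p = 0.187470, fail to reject H0 at alpha = 0.05.


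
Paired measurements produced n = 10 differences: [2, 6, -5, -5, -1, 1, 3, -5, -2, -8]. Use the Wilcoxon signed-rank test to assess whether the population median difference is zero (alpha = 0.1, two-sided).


Step 1: Drop any zero differences (none here) and take |d_i|.
|d| = [2, 6, 5, 5, 1, 1, 3, 5, 2, 8]
Step 2: Midrank |d_i| (ties get averaged ranks).
ranks: |2|->3.5, |6|->9, |5|->7, |5|->7, |1|->1.5, |1|->1.5, |3|->5, |5|->7, |2|->3.5, |8|->10
Step 3: Attach original signs; sum ranks with positive sign and with negative sign.
W+ = 3.5 + 9 + 1.5 + 5 = 19
W- = 7 + 7 + 1.5 + 7 + 3.5 + 10 = 36
(Check: W+ + W- = 55 should equal n(n+1)/2 = 55.)
Step 4: Test statistic W = min(W+, W-) = 19.
Step 5: Ties in |d|, so use the tie-corrected normal approximation.
        E[W] = n(n+1)/4 = 10*11/4 = 27.5.
        Tie groups: |d|=1 (t=2), |d|=2 (t=2), |d|=5 (t=3); sum(t^3 - t) = 36.
        Var[W] = n(n+1)(2n+1)/24 - sum(t^3-t)/48 = 2310/24 - 36/48 = 95.5.
        z = (W - E[W]) / sqrt(Var[W]) = (19 - 27.5) / 9.7724 = -0.8698.
        Two-sided p = 2*Phi(z) = 0.384412.
Step 6: alpha = 0.1. fail to reject H0.

W+ = 19, W- = 36, W = min = 19, p = 0.384412, fail to reject H0.
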